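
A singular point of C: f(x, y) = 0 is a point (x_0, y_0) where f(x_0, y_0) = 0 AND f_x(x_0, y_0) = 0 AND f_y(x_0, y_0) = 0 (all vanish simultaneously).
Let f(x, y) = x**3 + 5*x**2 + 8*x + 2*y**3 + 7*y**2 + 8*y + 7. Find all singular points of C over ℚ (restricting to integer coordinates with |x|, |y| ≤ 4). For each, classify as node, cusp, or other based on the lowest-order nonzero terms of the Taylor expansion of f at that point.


Singular points: {(-2, -1)}; classification: node.

Compute partial derivatives:
  f_x = 3*x**2 + 10*x + 8.
  f_y = 6*y**2 + 14*y + 8.
Scan x_0 ∈ {−4, ..., 4}. For each x_0, f_y(x_0, y) is a polynomial in y; find its integer roots y ∈ {−4, ..., 4}, then test f_x and f at those candidates.
  x = -4: f_y(-4, y) = 6*y**2 + 14*y + 8; vanishes at y ∈ {-1}. (-4, -1): f_x = 16 ≠ 0.
  x = -3: f_y(-3, y) = 6*y**2 + 14*y + 8; vanishes at y ∈ {-1}. (-3, -1): f_x = 5 ≠ 0.
  x = -2: f_y(-2, y) = 6*y**2 + 14*y + 8; vanishes at y ∈ {-1}. (-2, -1): f_x = 0, f = 0 — SINGULAR.
  x = -1: f_y(-1, y) = 6*y**2 + 14*y + 8; vanishes at y ∈ {-1}. (-1, -1): f_x = 1 ≠ 0.
  x = 0: f_y(0, y) = 6*y**2 + 14*y + 8; vanishes at y ∈ {-1}. (0, -1): f_x = 8 ≠ 0.
  x = 1: f_y(1, y) = 6*y**2 + 14*y + 8; vanishes at y ∈ {-1}. (1, -1): f_x = 21 ≠ 0.
  x = 2: f_y(2, y) = 6*y**2 + 14*y + 8; vanishes at y ∈ {-1}. (2, -1): f_x = 40 ≠ 0.
  x = 3: f_y(3, y) = 6*y**2 + 14*y + 8; vanishes at y ∈ {-1}. (3, -1): f_x = 65 ≠ 0.
  x = 4: f_y(4, y) = 6*y**2 + 14*y + 8; vanishes at y ∈ {-1}. (4, -1): f_x = 96 ≠ 0.
Only singular point on the grid: (-2, -1).
Classify: substitute x = -2 + u, y = -1 + v and expand: f = u**3 - u**2 + 2*v**3 + v**2.
No constant or linear terms (consistent with a singular point). Quadratic part: -u**2 + v**2. Cubic part: u**3 + 2*v**3.
The quadratic part v**2 - u**2 = (v − u)(v + u) splits into two distinct linear factors, so there are two distinct tangent lines y − -1 = ±(x − -2) — this is a node (ordinary double point).
Classification: node.


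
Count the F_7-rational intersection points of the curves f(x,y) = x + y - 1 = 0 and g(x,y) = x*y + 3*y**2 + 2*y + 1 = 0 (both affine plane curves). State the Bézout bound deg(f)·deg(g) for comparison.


Common zeros: {(2, 6), (5, 3)}; count = 2; Bézout bound = 2.

deg(f) = 1, deg(g) = 2, so Bézout bound = 2.
Scan x ∈ F_7. For each x, list the y ∈ F_7 with f(x, y) ≡ 0 and those with g(x, y) ≡ 0 (mod 7); the common zeros in that column are the intersection.
  x = 0: f ≡ 0 at y ∈ {1}; g ≡ 0 at y ∈ ∅; common: ∅.
  x = 1: f ≡ 0 at y ∈ {0}; g ≡ 0 at y ∈ {1, 5}; common: ∅.
  x = 2: f ≡ 0 at y ∈ {6}; g ≡ 0 at y ∈ {2, 6}; common: {6}.
  x = 3: f ≡ 0 at y ∈ {5}; g ≡ 0 at y ∈ ∅; common: ∅.
  x = 4: f ≡ 0 at y ∈ {4}; g ≡ 0 at y ∈ ∅; common: ∅.
  x = 5: f ≡ 0 at y ∈ {3}; g ≡ 0 at y ∈ {3, 4}; common: {3}.
  x = 6: f ≡ 0 at y ∈ {2}; g ≡ 0 at y ∈ ∅; common: ∅.
Collecting: common zeros = {(2, 6), (5, 3)}, so the count is 2.
Comparison with the Bézout bound: 2 ≤ 2 = deg(f)·deg(g), as expected for curves with no common component (the bound is attained).


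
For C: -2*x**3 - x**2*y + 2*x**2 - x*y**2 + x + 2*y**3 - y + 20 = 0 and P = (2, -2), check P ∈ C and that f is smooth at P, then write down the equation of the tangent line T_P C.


Tangent line at P: -11*x + 27*y + 76 = 0.

Step 1: f(2, -2) = 0, so P lies on C.
Step 2: partial derivatives
  f_x(x, y) = -6*x**2 - 2*x*y + 4*x - y**2 + 1, f_y(x, y) = -x**2 - 2*x*y + 6*y**2 - 1.
  f_x(P) = -11, f_y(P) = 27 (gradient nonzero, so P is smooth).
Step 3: tangent line at P: -11·(x − 2) + 27·(y − -2) = 0.
Expanding: -11*x + 27*y + 76 = 0.


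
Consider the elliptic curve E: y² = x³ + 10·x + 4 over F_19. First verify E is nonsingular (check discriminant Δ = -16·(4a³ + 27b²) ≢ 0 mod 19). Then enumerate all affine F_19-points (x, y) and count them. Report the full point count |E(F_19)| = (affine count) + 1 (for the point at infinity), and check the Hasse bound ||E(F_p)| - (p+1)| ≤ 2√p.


Affine points = {(0, 2), (0, 17), (3, 2), (3, 17), (8, 8), (8, 11), (9, 5), (9, 14), (11, 1), (11, 18), (12, 3), (12, 16), (14, 0), (16, 2), (16, 17)}; affine count = 15; |E(F_19)| = 16.

Discriminant check: Δ ∝ 4a³ + 27b² = 4·10³ + 27·4² = 4·1000 + 27·16 ≡ 5 (mod 19). Nonzero ⇒ E is nonsingular.
For each x ∈ F_19, compute rhs = x³ + 10·x + 4 mod 19, then count y ∈ F_19 with y² ≡ rhs.
  x = 0: rhs = 4, matching y values: 2, 17 (2 points).
  x = 1: rhs = 15, matching y values: none (0 points).
  x = 2: rhs = 13, matching y values: none (0 points).
  x = 3: rhs = 4, matching y values: 2, 17 (2 points).
  x = 4: rhs = 13, matching y values: none (0 points).
  x = 5: rhs = 8, matching y values: none (0 points).
  x = 6: rhs = 14, matching y values: none (0 points).
  x = 7: rhs = 18, matching y values: none (0 points).
  x = 8: rhs = 7, matching y values: 8, 11 (2 points).
  x = 9: rhs = 6, matching y values: 5, 14 (2 points).
  x = 10: rhs = 2, matching y values: none (0 points).
  x = 11: rhs = 1, matching y values: 1, 18 (2 points).
  x = 12: rhs = 9, matching y values: 3, 16 (2 points).
  x = 13: rhs = 13, matching y values: none (0 points).
  x = 14: rhs = 0, matching y values: 0 (1 points).
  x = 15: rhs = 14, matching y values: none (0 points).
  x = 16: rhs = 4, matching y values: 2, 17 (2 points).
  x = 17: rhs = 14, matching y values: none (0 points).
  x = 18: rhs = 12, matching y values: none (0 points).
Total affine count: 15.
Full point count |E(F_19)| = 15 + 1 = 16.
Hasse bound: |16 − (19+1)| = |-4| = 4 ≤ 2√19 ≈ 8.7178 ✓.


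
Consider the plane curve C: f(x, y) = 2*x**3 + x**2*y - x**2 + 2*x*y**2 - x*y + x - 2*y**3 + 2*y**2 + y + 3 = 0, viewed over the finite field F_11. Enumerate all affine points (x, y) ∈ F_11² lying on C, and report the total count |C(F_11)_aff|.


Affine F_11-points: {(1, 4), (2, 10), (5, 1), (6, 5), (7, 1), (7, 2), (7, 5), (8, 6), (10, 1), (10, 2), (10, 8)}; count = 11.

For each of the 121 pairs (x, y) ∈ F_11², evaluate f(x, y) mod 11. Record the zeros.
  x = 0: [0↦3, 1↦4, 2↦8, 3↦3, 4↦10, 5↦6, 6↦1, 7↦5, 8↦6, 9↦3, 10↦6]  zeros at y ∈ ∅
  x = 1: [0↦5, 1↦8, 2↦7, 3↦1, 4↦0, 5↦3, 6↦9, 7↦6, 8↦4, 9↦2, 10↦10]  zeros at y ∈ {4}
  x = 2: [0↦6, 1↦2, 2↦9, 3↦4, 4↦8, 5↦9, 6↦6, 7↦9, 8↦6, 9↦7, 10↦0]  zeros at y ∈ {10}
  x = 3: [0↦7, 1↦9, 2↦4, 3↦2, 4↦2, 5↦3, 6↦4, 7↦4, 8↦2, 9↦8, 10↦10]  zeros at y ∈ ∅
  x = 4: [0↦9, 1↦8, 2↦4, 3↦7, 4↦5, 5↦8, 6↦4, 7↦3, 8↦4, 9↦6, 10↦8]  zeros at y ∈ ∅
  x = 5: [0↦2, 1↦0, 2↦10, 3↦9, 4↦7, 5↦3, 6↦7, 7↦7, 8↦2, 9↦2, 10↦6]  zeros at y ∈ {1}
  x = 6: [0↦9, 1↦8, 2↦1, 3↦9, 4↦9, 5↦0, 6↦3, 7↦6, 8↦8, 9↦8, 10↦5]  zeros at y ∈ {5}
  x = 7: [0↦9, 1↦0, 2↦0, 3↦8, 4↦1, 5↦0, 6↦4, 7↦1, 8↦1, 9↦3, 10↦6]  zeros at y ∈ {1, 2, 5}
  x = 8: [0↦3, 1↦10, 2↦8, 3↦7, 4↦6, 5↦4, 6↦0, 7↦4, 8↦4, 9↦10, 10↦10]  zeros at y ∈ {6}
  x = 9: [0↦3, 1↦6, 2↦4, 3↦7, 4↦3, 5↦2, 6↦3, 7↦5, 8↦7, 9↦8, 10↦7]  zeros at y ∈ ∅
  x = 10: [0↦10, 1↦0, 2↦0, 3↦9, 4↦4, 5↦6, 6↦3, 7↦5, 8↦0, 9↦9, 10↦9]  zeros at y ∈ {1, 2, 8}
Collecting zeros: affine points = {(1, 4), (2, 10), (5, 1), (6, 5), (7, 1), (7, 2), (7, 5), (8, 6), (10, 1), (10, 2), (10, 8)}.
Total count |C(F_11)_aff| = 11.


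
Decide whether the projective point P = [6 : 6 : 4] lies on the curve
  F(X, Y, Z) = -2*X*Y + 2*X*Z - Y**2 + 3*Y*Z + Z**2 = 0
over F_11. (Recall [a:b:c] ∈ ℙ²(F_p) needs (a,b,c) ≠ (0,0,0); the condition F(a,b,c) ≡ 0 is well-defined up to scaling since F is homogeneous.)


F(6,6,4) ≡ 6 (mod 11); P is NOT on the curve.

Evaluate F(6, 6, 4) term-by-term (mod 11).
  -2*X*Y ↦ -2·6·6·1 = -72
  2*X*Z ↦ 2·6·1·4 = 48
  -Y**2 ↦ -1·1·36·1 = -36
  3*Y*Z ↦ 3·1·6·4 = 72
  Z**2 ↦ 1·1·1·16 = 16
Sum: F(6, 6, 4) = (-72) + (48) + (-36) + (72) + (16) = 28.
Reducing mod 11: 28 ≡ 6 (mod 11).
Since F(a, b, c) ≡ 6 ≠ 0 (mod 11), P does NOT lie on the curve.


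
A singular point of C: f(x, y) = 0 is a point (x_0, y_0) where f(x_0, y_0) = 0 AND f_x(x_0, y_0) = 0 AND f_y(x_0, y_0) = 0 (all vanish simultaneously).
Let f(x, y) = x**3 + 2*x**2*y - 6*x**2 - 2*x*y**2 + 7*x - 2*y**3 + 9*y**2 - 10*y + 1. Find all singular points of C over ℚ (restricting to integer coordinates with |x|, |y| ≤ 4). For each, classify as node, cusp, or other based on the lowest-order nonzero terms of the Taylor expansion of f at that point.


Singular points: {(1, 1)}; classification: node.

Compute partial derivatives:
  f_x = 3*x**2 + 4*x*y - 12*x - 2*y**2 + 7.
  f_y = 2*x**2 - 4*x*y - 6*y**2 + 18*y - 10.
Scan x_0 ∈ {−4, ..., 4}. For each x_0, f_y(x_0, y) is a polynomial in y; find its integer roots y ∈ {−4, ..., 4}, then test f_x and f at those candidates.
  x = -4: f_y(-4, y) = -6*y**2 + 34*y + 22; no integer root y with |y| ≤ 4.
  x = -3: f_y(-3, y) = -6*y**2 + 30*y + 8; no integer root y with |y| ≤ 4.
  x = -2: f_y(-2, y) = -6*y**2 + 26*y - 2; no integer root y with |y| ≤ 4.
  x = -1: f_y(-1, y) = -6*y**2 + 22*y - 8; no integer root y with |y| ≤ 4.
  x = 0: f_y(0, y) = -6*y**2 + 18*y - 10; no integer root y with |y| ≤ 4.
  x = 1: f_y(1, y) = -6*y**2 + 14*y - 8; vanishes at y ∈ {1}. (1, 1): f_x = 0, f = 0 — SINGULAR.
  x = 2: f_y(2, y) = -6*y**2 + 10*y - 2; no integer root y with |y| ≤ 4.
  x = 3: f_y(3, y) = -6*y**2 + 6*y + 8; no integer root y with |y| ≤ 4.
  x = 4: f_y(4, y) = -6*y**2 + 2*y + 22; no integer root y with |y| ≤ 4.
Only singular point on the grid: (1, 1).
Classify: substitute x = 1 + u, y = 1 + v and expand: f = u**3 + 2*u**2*v - u**2 - 2*u*v**2 - 2*v**3 + v**2.
No constant or linear terms (consistent with a singular point). Quadratic part: -u**2 + v**2. Cubic part: u**3 + 2*u**2*v - 2*u*v**2 - 2*v**3.
The quadratic part v**2 - u**2 = (v − u)(v + u) splits into two distinct linear factors, so there are two distinct tangent lines y − 1 = ±(x − 1) — this is a node (ordinary double point).
Classification: node.


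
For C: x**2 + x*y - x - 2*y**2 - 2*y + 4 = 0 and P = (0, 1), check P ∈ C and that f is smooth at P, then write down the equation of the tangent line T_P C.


Tangent line at P: 6 - 6*y = 0.

Step 1: f(0, 1) = 0, so P lies on C.
Step 2: partial derivatives
  f_x(x, y) = 2*x + y - 1, f_y(x, y) = x - 4*y - 2.
  f_x(P) = 0, f_y(P) = -6 (gradient nonzero, so P is smooth).
Step 3: tangent line at P: 0·(x − 0) + -6·(y − 1) = 0.
Expanding: 6 - 6*y = 0.


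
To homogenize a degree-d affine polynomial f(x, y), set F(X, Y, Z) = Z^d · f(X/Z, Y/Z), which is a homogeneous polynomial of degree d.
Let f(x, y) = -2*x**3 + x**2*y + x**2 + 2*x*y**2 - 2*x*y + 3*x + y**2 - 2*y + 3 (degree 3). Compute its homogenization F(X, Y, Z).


F(X, Y, Z) = -2*X**3 + X**2*Y + X**2*Z + 2*X*Y**2 - 2*X*Y*Z + 3*X*Z**2 + Y**2*Z - 2*Y*Z**2 + 3*Z**3

deg(f) = 3.
Substitute x = X/Z, y = Y/Z into f, then multiply by Z^3.
  monomial -2·x^3·y^0 ↦ -2·X^3·Y^0·Z^0.
  monomial 1·x^2·y^1 ↦ 1·X^2·Y^1·Z^0.
  monomial 1·x^2·y^0 ↦ 1·X^2·Y^0·Z^1.
  monomial 2·x^1·y^2 ↦ 2·X^1·Y^2·Z^0.
  monomial -2·x^1·y^1 ↦ -2·X^1·Y^1·Z^1.
  monomial 3·x^1·y^0 ↦ 3·X^1·Y^0·Z^2.
  monomial 1·x^0·y^2 ↦ 1·X^0·Y^2·Z^1.
  monomial -2·x^0·y^1 ↦ -2·X^0·Y^1·Z^2.
  monomial 3·x^0·y^0 ↦ 3·X^0·Y^0·Z^3.
Collecting: F(X, Y, Z) = -2*X**3 + X**2*Y + X**2*Z + 2*X*Y**2 - 2*X*Y*Z + 3*X*Z**2 + Y**2*Z - 2*Y*Z**2 + 3*Z**3.


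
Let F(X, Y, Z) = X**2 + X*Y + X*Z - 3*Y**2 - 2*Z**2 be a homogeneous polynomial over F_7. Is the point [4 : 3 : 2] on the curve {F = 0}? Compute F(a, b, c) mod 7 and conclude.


F(4,3,2) ≡ 1 (mod 7); P is NOT on the curve.

Evaluate F(4, 3, 2) term-by-term (mod 7).
  X**2 ↦ 1·16·1·1 = 16
  X*Y ↦ 1·4·3·1 = 12
  X*Z ↦ 1·4·1·2 = 8
  -3*Y**2 ↦ -3·1·9·1 = -27
  -2*Z**2 ↦ -2·1·1·4 = -8
Sum: F(4, 3, 2) = (16) + (12) + (8) + (-27) + (-8) = 1.
Reducing mod 7: 1 ≡ 1 (mod 7).
Since F(a, b, c) ≡ 1 ≠ 0 (mod 7), P does NOT lie on the curve.


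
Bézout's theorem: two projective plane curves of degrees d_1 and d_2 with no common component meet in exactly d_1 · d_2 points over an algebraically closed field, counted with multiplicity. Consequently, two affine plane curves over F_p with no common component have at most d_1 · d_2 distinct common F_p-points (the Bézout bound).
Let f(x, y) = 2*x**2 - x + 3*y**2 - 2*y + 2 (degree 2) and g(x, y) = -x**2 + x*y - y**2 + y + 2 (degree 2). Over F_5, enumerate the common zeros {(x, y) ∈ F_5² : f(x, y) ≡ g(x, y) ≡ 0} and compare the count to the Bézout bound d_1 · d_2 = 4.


Common zeros: {(0, 2), (4, 4)}; count = 2; Bézout bound = 4.

deg(f) = 2, deg(g) = 2, so Bézout bound = 4.
Scan x ∈ F_5. For each x, list the y ∈ F_5 with f(x, y) ≡ 0 and those with g(x, y) ≡ 0 (mod 5); the common zeros in that column are the intersection.
  x = 0: f ≡ 0 at y ∈ {2}; g ≡ 0 at y ∈ {2, 4}; common: {2}.
  x = 1: f ≡ 0 at y ∈ ∅; g ≡ 0 at y ∈ ∅; common: ∅.
  x = 2: f ≡ 0 at y ∈ ∅; g ≡ 0 at y ∈ {1, 2}; common: ∅.
  x = 3: f ≡ 0 at y ∈ {2}; g ≡ 0 at y ∈ ∅; common: ∅.
  x = 4: f ≡ 0 at y ∈ {0, 4}; g ≡ 0 at y ∈ {1, 4}; common: {4}.
Collecting: common zeros = {(0, 2), (4, 4)}, so the count is 2.
Comparison with the Bézout bound: 2 ≤ 4 = deg(f)·deg(g), as expected for curves with no common component (the affine F_5-count falls short of the bound because intersections may lie at infinity, over extension fields, or carry multiplicity).


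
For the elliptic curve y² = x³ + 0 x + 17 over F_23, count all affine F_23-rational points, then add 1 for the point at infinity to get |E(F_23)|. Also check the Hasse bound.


Affine points = {(1, 8), (1, 15), (2, 5), (2, 18), (4, 9), (4, 14), (5, 2), (5, 21), (6, 7), (6, 16), (8, 0), (13, 11), (13, 12), (14, 1), (14, 22), (17, 10), (17, 13), (20, 6), (20, 17), (21, 3), (21, 20), (22, 4), (22, 19)}; affine count = 23; |E(F_23)| = 24.

Discriminant check: Δ ∝ 4a³ + 27b² = 4·0³ + 27·17² = 4·0 + 27·289 ≡ 6 (mod 23). Nonzero ⇒ E is nonsingular.
For each x ∈ F_23, compute rhs = x³ + 0·x + 17 mod 23, then count y ∈ F_23 with y² ≡ rhs.
  x = 0: rhs = 17, matching y values: none (0 points).
  x = 1: rhs = 18, matching y values: 8, 15 (2 points).
  x = 2: rhs = 2, matching y values: 5, 18 (2 points).
  x = 3: rhs = 21, matching y values: none (0 points).
  x = 4: rhs = 12, matching y values: 9, 14 (2 points).
  x = 5: rhs = 4, matching y values: 2, 21 (2 points).
  x = 6: rhs = 3, matching y values: 7, 16 (2 points).
  x = 7: rhs = 15, matching y values: none (0 points).
  x = 8: rhs = 0, matching y values: 0 (1 points).
  x = 9: rhs = 10, matching y values: none (0 points).
  x = 10: rhs = 5, matching y values: none (0 points).
  x = 11: rhs = 14, matching y values: none (0 points).
  x = 12: rhs = 20, matching y values: none (0 points).
  x = 13: rhs = 6, matching y values: 11, 12 (2 points).
  x = 14: rhs = 1, matching y values: 1, 22 (2 points).
  x = 15: rhs = 11, matching y values: none (0 points).
  x = 16: rhs = 19, matching y values: none (0 points).
  x = 17: rhs = 8, matching y values: 10, 13 (2 points).
  x = 18: rhs = 7, matching y values: none (0 points).
  x = 19: rhs = 22, matching y values: none (0 points).
  x = 20: rhs = 13, matching y values: 6, 17 (2 points).
  x = 21: rhs = 9, matching y values: 3, 20 (2 points).
  x = 22: rhs = 16, matching y values: 4, 19 (2 points).
Total affine count: 23.
Full point count |E(F_23)| = 23 + 1 = 24.
Hasse bound: |24 − (23+1)| = |0| = 0 ≤ 2√23 ≈ 9.5917 ✓.


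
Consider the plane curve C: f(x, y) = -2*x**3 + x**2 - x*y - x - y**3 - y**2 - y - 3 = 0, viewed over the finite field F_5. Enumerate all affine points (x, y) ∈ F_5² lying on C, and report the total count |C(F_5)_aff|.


Affine F_5-points: {(1, 0), (2, 2), (4, 3)}; count = 3.

For each of the 25 pairs (x, y) ∈ F_5², evaluate f(x, y) mod 5. Record the zeros.
  x = 0: [0↦2, 1↦4, 2↦3, 3↦3, 4↦3]  zeros at y ∈ ∅
  x = 1: [0↦0, 1↦1, 2↦4, 3↦3, 4↦2]  zeros at y ∈ {0}
  x = 2: [0↦3, 1↦3, 2↦0, 3↦3, 4↦1]  zeros at y ∈ {2}
  x = 3: [0↦4, 1↦3, 2↦4, 3↦1, 4↦3]  zeros at y ∈ ∅
  x = 4: [0↦1, 1↦4, 2↦4, 3↦0, 4↦1]  zeros at y ∈ {3}
Collecting zeros: affine points = {(1, 0), (2, 2), (4, 3)}.
Total count |C(F_5)_aff| = 3.


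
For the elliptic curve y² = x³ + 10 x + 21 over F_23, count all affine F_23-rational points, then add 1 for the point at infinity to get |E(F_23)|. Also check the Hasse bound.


Affine points = {(1, 3), (1, 20), (2, 7), (2, 16), (3, 3), (3, 20), (5, 9), (5, 14), (9, 9), (9, 14), (11, 6), (11, 17), (12, 11), (12, 12), (13, 5), (13, 18), (15, 2), (15, 21), (19, 3), (19, 20), (21, 4), (21, 19)}; affine count = 22; |E(F_23)| = 23.

Discriminant check: Δ ∝ 4a³ + 27b² = 4·10³ + 27·21² = 4·1000 + 27·441 ≡ 14 (mod 23). Nonzero ⇒ E is nonsingular.
For each x ∈ F_23, compute rhs = x³ + 10·x + 21 mod 23, then count y ∈ F_23 with y² ≡ rhs.
  x = 0: rhs = 21, matching y values: none (0 points).
  x = 1: rhs = 9, matching y values: 3, 20 (2 points).
  x = 2: rhs = 3, matching y values: 7, 16 (2 points).
  x = 3: rhs = 9, matching y values: 3, 20 (2 points).
  x = 4: rhs = 10, matching y values: none (0 points).
  x = 5: rhs = 12, matching y values: 9, 14 (2 points).
  x = 6: rhs = 21, matching y values: none (0 points).
  x = 7: rhs = 20, matching y values: none (0 points).
  x = 8: rhs = 15, matching y values: none (0 points).
  x = 9: rhs = 12, matching y values: 9, 14 (2 points).
  x = 10: rhs = 17, matching y values: none (0 points).
  x = 11: rhs = 13, matching y values: 6, 17 (2 points).
  x = 12: rhs = 6, matching y values: 11, 12 (2 points).
  x = 13: rhs = 2, matching y values: 5, 18 (2 points).
  x = 14: rhs = 7, matching y values: none (0 points).
  x = 15: rhs = 4, matching y values: 2, 21 (2 points).
  x = 16: rhs = 22, matching y values: none (0 points).
  x = 17: rhs = 21, matching y values: none (0 points).
  x = 18: rhs = 7, matching y values: none (0 points).
  x = 19: rhs = 9, matching y values: 3, 20 (2 points).
  x = 20: rhs = 10, matching y values: none (0 points).
  x = 21: rhs = 16, matching y values: 4, 19 (2 points).
  x = 22: rhs = 10, matching y values: none (0 points).
Total affine count: 22.
Full point count |E(F_23)| = 22 + 1 = 23.
Hasse bound: |23 − (23+1)| = |-1| = 1 ≤ 2√23 ≈ 9.5917 ✓.


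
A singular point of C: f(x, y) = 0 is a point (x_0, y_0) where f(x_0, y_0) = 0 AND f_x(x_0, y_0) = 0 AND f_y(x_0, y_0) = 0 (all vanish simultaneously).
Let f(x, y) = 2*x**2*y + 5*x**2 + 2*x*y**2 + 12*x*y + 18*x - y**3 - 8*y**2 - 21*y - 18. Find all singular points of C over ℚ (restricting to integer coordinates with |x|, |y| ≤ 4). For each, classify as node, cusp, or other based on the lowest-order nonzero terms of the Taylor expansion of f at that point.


Singular points: {(0, -3)}; classification: node.

Compute partial derivatives:
  f_x = 4*x*y + 10*x + 2*y**2 + 12*y + 18.
  f_y = 2*x**2 + 4*x*y + 12*x - 3*y**2 - 16*y - 21.
Scan x_0 ∈ {−4, ..., 4}. For each x_0, f_y(x_0, y) is a polynomial in y; find its integer roots y ∈ {−4, ..., 4}, then test f_x and f at those candidates.
  x = -4: f_y(-4, y) = -3*y**2 - 32*y - 37; no integer root y with |y| ≤ 4.
  x = -3: f_y(-3, y) = -3*y**2 - 28*y - 39; no integer root y with |y| ≤ 4.
  x = -2: f_y(-2, y) = -3*y**2 - 24*y - 37; no integer root y with |y| ≤ 4.
  x = -1: f_y(-1, y) = -3*y**2 - 20*y - 31; no integer root y with |y| ≤ 4.
  x = 0: f_y(0, y) = -3*y**2 - 16*y - 21; vanishes at y ∈ {-3}. (0, -3): f_x = 0, f = 0 — SINGULAR.
  x = 1: f_y(1, y) = -3*y**2 - 12*y - 7; no integer root y with |y| ≤ 4.
  x = 2: f_y(2, y) = -3*y**2 - 8*y + 11; vanishes at y ∈ {1}. (2, 1): f_x = 60 ≠ 0.
  x = 3: f_y(3, y) = -3*y**2 - 4*y + 33; no integer root y with |y| ≤ 4.
  x = 4: f_y(4, y) = 59 - 3*y**2; no integer root y with |y| ≤ 4.
Only singular point on the grid: (0, -3).
Classify: substitute x = 0 + u, y = -3 + v and expand: f = 2*u**2*v - u**2 + 2*u*v**2 - v**3 + v**2.
No constant or linear terms (consistent with a singular point). Quadratic part: -u**2 + v**2. Cubic part: 2*u**2*v + 2*u*v**2 - v**3.
The quadratic part v**2 - u**2 = (v − u)(v + u) splits into two distinct linear factors, so there are two distinct tangent lines y − -3 = ±(x − 0) — this is a node (ordinary double point).
Classification: node.


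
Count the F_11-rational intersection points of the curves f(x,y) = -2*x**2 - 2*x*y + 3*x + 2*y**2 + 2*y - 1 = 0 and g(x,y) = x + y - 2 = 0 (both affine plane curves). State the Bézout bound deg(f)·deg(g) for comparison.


Common zeros: {(0, 2)}; count = 1; Bézout bound = 2.

deg(f) = 2, deg(g) = 1, so Bézout bound = 2.
Scan x ∈ F_11. For each x, list the y ∈ F_11 with f(x, y) ≡ 0 and those with g(x, y) ≡ 0 (mod 11); the common zeros in that column are the intersection.
  x = 0: f ≡ 0 at y ∈ {2, 8}; g ≡ 0 at y ∈ {2}; common: {2}.
  x = 1: f ≡ 0 at y ∈ {0}; g ≡ 0 at y ∈ {1}; common: ∅.
  x = 2: f ≡ 0 at y ∈ ∅; g ≡ 0 at y ∈ {0}; common: ∅.
  x = 3: f ≡ 0 at y ∈ ∅; g ≡ 0 at y ∈ {10}; common: ∅.
  x = 4: f ≡ 0 at y ∈ ∅; g ≡ 0 at y ∈ {9}; common: ∅.
  x = 5: f ≡ 0 at y ∈ {2}; g ≡ 0 at y ∈ {8}; common: ∅.
  x = 6: f ≡ 0 at y ∈ {0, 5}; g ≡ 0 at y ∈ {7}; common: ∅.
  x = 7: f ≡ 0 at y ∈ {1, 5}; g ≡ 0 at y ∈ {6}; common: ∅.
  x = 8: f ≡ 0 at y ∈ ∅; g ≡ 0 at y ∈ {5}; common: ∅.
  x = 9: f ≡ 0 at y ∈ ∅; g ≡ 0 at y ∈ {4}; common: ∅.
  x = 10: f ≡ 0 at y ∈ {1, 8}; g ≡ 0 at y ∈ {3}; common: ∅.
Collecting: common zeros = {(0, 2)}, so the count is 1.
Comparison with the Bézout bound: 1 ≤ 2 = deg(f)·deg(g), as expected for curves with no common component (the affine F_11-count falls short of the bound because intersections may lie at infinity, over extension fields, or carry multiplicity).


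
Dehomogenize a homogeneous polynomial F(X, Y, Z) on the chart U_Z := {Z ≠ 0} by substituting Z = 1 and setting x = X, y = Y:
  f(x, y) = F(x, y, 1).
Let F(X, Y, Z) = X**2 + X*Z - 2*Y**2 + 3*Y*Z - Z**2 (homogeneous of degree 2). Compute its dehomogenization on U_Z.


f(x, y) = x**2 + x - 2*y**2 + 3*y - 1

On U_Z we set Z = 1. Each monomial c·X^i·Y^j·Z^k in F becomes c·x^i·y^j·1^k = c·x^i·y^j.
Substituting Z = 1: F(X, Y, 1) = x**2 + x - 2*y**2 + 3*y - 1.
Note: deg(f) ≤ deg(F) = 2; strict inequality happens when F is divisible by Z (lost terms).


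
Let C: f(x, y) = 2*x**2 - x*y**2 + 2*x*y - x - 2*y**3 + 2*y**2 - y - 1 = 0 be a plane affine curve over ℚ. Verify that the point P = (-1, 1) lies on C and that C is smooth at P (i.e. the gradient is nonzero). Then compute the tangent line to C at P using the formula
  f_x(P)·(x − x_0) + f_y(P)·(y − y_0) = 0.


Tangent line at P: -4*x - 3*y - 1 = 0.

Step 1: f(-1, 1) = 0, so P lies on C.
Step 2: partial derivatives
  f_x(x, y) = 4*x - y**2 + 2*y - 1, f_y(x, y) = -2*x*y + 2*x - 6*y**2 + 4*y - 1.
  f_x(P) = -4, f_y(P) = -3 (gradient nonzero, so P is smooth).
Step 3: tangent line at P: -4·(x − -1) + -3·(y − 1) = 0.
Expanding: -4*x - 3*y - 1 = 0.


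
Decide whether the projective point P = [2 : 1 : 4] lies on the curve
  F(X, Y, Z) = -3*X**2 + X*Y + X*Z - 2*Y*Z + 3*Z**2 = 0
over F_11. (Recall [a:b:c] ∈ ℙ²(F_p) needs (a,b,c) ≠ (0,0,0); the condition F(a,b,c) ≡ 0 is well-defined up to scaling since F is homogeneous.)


F(2,1,4) ≡ 5 (mod 11); P is NOT on the curve.

Evaluate F(2, 1, 4) term-by-term (mod 11).
  -3*X**2 ↦ -3·4·1·1 = -12
  X*Y ↦ 1·2·1·1 = 2
  X*Z ↦ 1·2·1·4 = 8
  -2*Y*Z ↦ -2·1·1·4 = -8
  3*Z**2 ↦ 3·1·1·16 = 48
Sum: F(2, 1, 4) = (-12) + (2) + (8) + (-8) + (48) = 38.
Reducing mod 11: 38 ≡ 5 (mod 11).
Since F(a, b, c) ≡ 5 ≠ 0 (mod 11), P does NOT lie on the curve.


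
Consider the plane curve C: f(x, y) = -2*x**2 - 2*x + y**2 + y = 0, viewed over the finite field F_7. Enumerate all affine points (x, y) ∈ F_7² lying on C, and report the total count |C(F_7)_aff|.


Affine F_7-points: {(0, 0), (0, 6), (2, 3), (4, 3), (6, 0), (6, 6)}; count = 6.

For each of the 49 pairs (x, y) ∈ F_7², evaluate f(x, y) mod 7. Record the zeros.
  x = 0: [0↦0, 1↦2, 2↦6, 3↦5, 4↦6, 5↦2, 6↦0]  zeros at y ∈ {0, 6}
  x = 1: [0↦3, 1↦5, 2↦2, 3↦1, 4↦2, 5↦5, 6↦3]  zeros at y ∈ ∅
  x = 2: [0↦2, 1↦4, 2↦1, 3↦0, 4↦1, 5↦4, 6↦2]  zeros at y ∈ {3}
  x = 3: [0↦4, 1↦6, 2↦3, 3↦2, 4↦3, 5↦6, 6↦4]  zeros at y ∈ ∅
  x = 4: [0↦2, 1↦4, 2↦1, 3↦0, 4↦1, 5↦4, 6↦2]  zeros at y ∈ {3}
  x = 5: [0↦3, 1↦5, 2↦2, 3↦1, 4↦2, 5↦5, 6↦3]  zeros at y ∈ ∅
  x = 6: [0↦0, 1↦2, 2↦6, 3↦5, 4↦6, 5↦2, 6↦0]  zeros at y ∈ {0, 6}
Collecting zeros: affine points = {(0, 0), (0, 6), (2, 3), (4, 3), (6, 0), (6, 6)}.
Total count |C(F_7)_aff| = 6.


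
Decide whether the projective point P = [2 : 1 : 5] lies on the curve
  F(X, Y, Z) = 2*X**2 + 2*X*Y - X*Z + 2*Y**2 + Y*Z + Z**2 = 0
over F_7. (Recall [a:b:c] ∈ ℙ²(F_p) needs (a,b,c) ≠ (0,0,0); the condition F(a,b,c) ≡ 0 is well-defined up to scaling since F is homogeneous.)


F(2,1,5) ≡ 6 (mod 7); P is NOT on the curve.

Evaluate F(2, 1, 5) term-by-term (mod 7).
  2*X**2 ↦ 2·4·1·1 = 8
  2*X*Y ↦ 2·2·1·1 = 4
  -X*Z ↦ -1·2·1·5 = -10
  2*Y**2 ↦ 2·1·1·1 = 2
  Y*Z ↦ 1·1·1·5 = 5
  Z**2 ↦ 1·1·1·25 = 25
Sum: F(2, 1, 5) = (8) + (4) + (-10) + (2) + (5) + (25) = 34.
Reducing mod 7: 34 ≡ 6 (mod 7).
Since F(a, b, c) ≡ 6 ≠ 0 (mod 7), P does NOT lie on the curve.


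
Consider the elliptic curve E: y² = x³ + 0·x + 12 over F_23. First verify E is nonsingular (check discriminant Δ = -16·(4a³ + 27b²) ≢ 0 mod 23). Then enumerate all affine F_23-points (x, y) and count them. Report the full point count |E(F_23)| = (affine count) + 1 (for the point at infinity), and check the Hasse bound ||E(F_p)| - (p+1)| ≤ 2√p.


Affine points = {(0, 9), (0, 14), (1, 6), (1, 17), (3, 4), (3, 19), (8, 8), (8, 15), (10, 0), (11, 3), (11, 20), (13, 1), (13, 22), (15, 11), (15, 12), (17, 7), (17, 16), (18, 5), (18, 18), (20, 10), (20, 13), (21, 2), (21, 21)}; affine count = 23; |E(F_23)| = 24.

Discriminant check: Δ ∝ 4a³ + 27b² = 4·0³ + 27·12² = 4·0 + 27·144 ≡ 1 (mod 23). Nonzero ⇒ E is nonsingular.
For each x ∈ F_23, compute rhs = x³ + 0·x + 12 mod 23, then count y ∈ F_23 with y² ≡ rhs.
  x = 0: rhs = 12, matching y values: 9, 14 (2 points).
  x = 1: rhs = 13, matching y values: 6, 17 (2 points).
  x = 2: rhs = 20, matching y values: none (0 points).
  x = 3: rhs = 16, matching y values: 4, 19 (2 points).
  x = 4: rhs = 7, matching y values: none (0 points).
  x = 5: rhs = 22, matching y values: none (0 points).
  x = 6: rhs = 21, matching y values: none (0 points).
  x = 7: rhs = 10, matching y values: none (0 points).
  x = 8: rhs = 18, matching y values: 8, 15 (2 points).
  x = 9: rhs = 5, matching y values: none (0 points).
  x = 10: rhs = 0, matching y values: 0 (1 points).
  x = 11: rhs = 9, matching y values: 3, 20 (2 points).
  x = 12: rhs = 15, matching y values: none (0 points).
  x = 13: rhs = 1, matching y values: 1, 22 (2 points).
  x = 14: rhs = 19, matching y values: none (0 points).
  x = 15: rhs = 6, matching y values: 11, 12 (2 points).
  x = 16: rhs = 14, matching y values: none (0 points).
  x = 17: rhs = 3, matching y values: 7, 16 (2 points).
  x = 18: rhs = 2, matching y values: 5, 18 (2 points).
  x = 19: rhs = 17, matching y values: none (0 points).
  x = 20: rhs = 8, matching y values: 10, 13 (2 points).
  x = 21: rhs = 4, matching y values: 2, 21 (2 points).
  x = 22: rhs = 11, matching y values: none (0 points).
Total affine count: 23.
Full point count |E(F_23)| = 23 + 1 = 24.
Hasse bound: |24 − (23+1)| = |0| = 0 ≤ 2√23 ≈ 9.5917 ✓.


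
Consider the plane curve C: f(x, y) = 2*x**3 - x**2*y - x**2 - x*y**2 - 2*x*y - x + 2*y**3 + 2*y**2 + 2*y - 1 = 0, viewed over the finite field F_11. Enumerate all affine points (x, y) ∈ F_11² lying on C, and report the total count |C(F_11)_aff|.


Affine F_11-points: {(0, 3), (1, 9), (4, 3), (6, 1), (6, 2), (6, 10), (7, 9), (8, 1), (8, 4), (8, 9), (9, 1), (9, 3), (9, 5)}; count = 13.

For each of the 121 pairs (x, y) ∈ F_11², evaluate f(x, y) mod 11. Record the zeros.
  x = 0: [0↦10, 1↦5, 2↦5, 3↦0, 4↦2, 5↦1, 6↦9, 7↦5, 8↦1, 9↦9, 10↦8]  zeros at y ∈ {3}
  x = 1: [0↦10, 1↦1, 2↦6, 3↦4, 4↦7, 5↦5, 6↦10, 7↦1, 8↦1, 9↦0, 10↦10]  zeros at y ∈ {9}
  x = 2: [0↦9, 1↦5, 2↦2, 3↦1, 4↦3, 5↦9, 6↦9, 7↦4, 8↦6, 9↦5, 10↦2]  zeros at y ∈ ∅
  x = 3: [0↦8, 1↦7, 2↦5, 3↦3, 4↦2, 5↦3, 6↦7, 7↦4, 8↦6, 9↦3, 10↦7]  zeros at y ∈ ∅
  x = 4: [0↦8, 1↦8, 2↦5, 3↦0, 4↦5, 5↦10, 6↦5, 7↦2, 8↦2, 9↦6, 10↦4]  zeros at y ∈ {3}
  x = 5: [0↦10, 1↦9, 2↦3, 3↦4, 4↦2, 5↦9, 6↦4, 7↦10, 8↦6, 9↦4, 10↦5]  zeros at y ∈ ∅
  x = 6: [0↦4, 1↦0, 2↦0, 3↦5, 4↦5, 5↦1, 6↦5, 7↦7, 8↦8, 9↦9, 10↦0]  zeros at y ∈ {1, 2, 10}
  x = 7: [0↦2, 1↦4, 2↦8, 3↦4, 4↦4, 5↦9, 6↦9, 7↦5, 8↦9, 9↦0, 10↦1]  zeros at y ∈ {9}
  x = 8: [0↦5, 1↦0, 2↦6, 3↦2, 4↦0, 5↦1, 6↦6, 7↦5, 8↦10, 9↦0, 10↦9]  zeros at y ∈ {1, 4, 9}
  x = 9: [0↦3, 1↦0, 2↦6, 3↦0, 4↦5, 5↦0, 6↦8, 7↦8, 8↦1, 9↦10, 10↦3]  zeros at y ∈ {1, 3, 5}
  x = 10: [0↦8, 1↦5, 2↦9, 3↦10, 4↦9, 5↦7, 6↦5, 7↦4, 8↦5, 9↦9, 10↦6]  zeros at y ∈ ∅
Collecting zeros: affine points = {(0, 3), (1, 9), (4, 3), (6, 1), (6, 2), (6, 10), (7, 9), (8, 1), (8, 4), (8, 9), (9, 1), (9, 3), (9, 5)}.
Total count |C(F_11)_aff| = 13.


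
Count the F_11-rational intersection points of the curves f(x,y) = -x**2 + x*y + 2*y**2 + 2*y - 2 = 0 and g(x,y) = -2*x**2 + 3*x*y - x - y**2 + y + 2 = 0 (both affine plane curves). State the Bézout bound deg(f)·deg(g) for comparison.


Common zeros: ∅; count = 0; Bézout bound = 4.

deg(f) = 2, deg(g) = 2, so Bézout bound = 4.
Scan x ∈ F_11. For each x, list the y ∈ F_11 with f(x, y) ≡ 0 and those with g(x, y) ≡ 0 (mod 11); the common zeros in that column are the intersection.
  x = 0: f ≡ 0 at y ∈ {3, 7}; g ≡ 0 at y ∈ {2, 10}; common: ∅.
  x = 1: f ≡ 0 at y ∈ {2}; g ≡ 0 at y ∈ {7, 8}; common: ∅.
  x = 2: f ≡ 0 at y ∈ {1, 8}; g ≡ 0 at y ∈ ∅; common: ∅.
  x = 3: f ≡ 0 at y ∈ {0, 3}; g ≡ 0 at y ∈ ∅; common: ∅.
  x = 4: f ≡ 0 at y ∈ {9, 10}; g ≡ 0 at y ∈ {1}; common: ∅.
  x = 5: f ≡ 0 at y ∈ {4, 9}; g ≡ 0 at y ∈ {8}; common: ∅.
  x = 6: f ≡ 0 at y ∈ {8, 10}; g ≡ 0 at y ∈ ∅; common: ∅.
  x = 7: f ≡ 0 at y ∈ {5, 7}; g ≡ 0 at y ∈ ∅; common: ∅.
  x = 8: f ≡ 0 at y ∈ {0, 6}; g ≡ 0 at y ∈ {1, 2}; common: ∅.
  x = 9: f ≡ 0 at y ∈ {5, 6}; g ≡ 0 at y ∈ {7, 10}; common: ∅.
  x = 10: f ≡ 0 at y ∈ {1, 4}; g ≡ 0 at y ∈ ∅; common: ∅.
Collecting: common zeros = ∅, so the count is 0.
Comparison with the Bézout bound: 0 ≤ 4 = deg(f)·deg(g), as expected for curves with no common component (the affine F_11-count falls short of the bound because intersections may lie at infinity, over extension fields, or carry multiplicity).


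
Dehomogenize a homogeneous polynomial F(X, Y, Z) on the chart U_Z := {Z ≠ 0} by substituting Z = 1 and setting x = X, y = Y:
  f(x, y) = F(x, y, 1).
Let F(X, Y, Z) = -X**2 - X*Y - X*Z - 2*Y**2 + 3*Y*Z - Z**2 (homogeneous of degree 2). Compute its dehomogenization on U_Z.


f(x, y) = -x**2 - x*y - x - 2*y**2 + 3*y - 1

On U_Z we set Z = 1. Each monomial c·X^i·Y^j·Z^k in F becomes c·x^i·y^j·1^k = c·x^i·y^j.
Substituting Z = 1: F(X, Y, 1) = -x**2 - x*y - x - 2*y**2 + 3*y - 1.
Note: deg(f) ≤ deg(F) = 2; strict inequality happens when F is divisible by Z (lost terms).


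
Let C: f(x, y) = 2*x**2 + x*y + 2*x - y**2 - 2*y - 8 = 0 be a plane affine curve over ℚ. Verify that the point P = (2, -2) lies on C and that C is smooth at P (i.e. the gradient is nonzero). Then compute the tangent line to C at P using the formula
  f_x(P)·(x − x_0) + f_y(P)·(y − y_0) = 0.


Tangent line at P: 8*x + 4*y - 8 = 0.

Step 1: f(2, -2) = 0, so P lies on C.
Step 2: partial derivatives
  f_x(x, y) = 4*x + y + 2, f_y(x, y) = x - 2*y - 2.
  f_x(P) = 8, f_y(P) = 4 (gradient nonzero, so P is smooth).
Step 3: tangent line at P: 8·(x − 2) + 4·(y − -2) = 0.
Expanding: 8*x + 4*y - 8 = 0.


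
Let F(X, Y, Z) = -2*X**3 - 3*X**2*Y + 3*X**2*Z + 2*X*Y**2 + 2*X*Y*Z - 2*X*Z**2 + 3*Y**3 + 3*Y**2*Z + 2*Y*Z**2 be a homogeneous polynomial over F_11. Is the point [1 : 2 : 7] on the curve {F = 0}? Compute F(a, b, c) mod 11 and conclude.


F(1,2,7) ≡ 2 (mod 11); P is NOT on the curve.

Evaluate F(1, 2, 7) term-by-term (mod 11).
  -2*X**3 ↦ -2·1·1·1 = -2
  -3*X**2*Y ↦ -3·1·2·1 = -6
  3*X**2*Z ↦ 3·1·1·7 = 21
  2*X*Y**2 ↦ 2·1·4·1 = 8
  2*X*Y*Z ↦ 2·1·2·7 = 28
  -2*X*Z**2 ↦ -2·1·1·49 = -98
  3*Y**3 ↦ 3·1·8·1 = 24
  3*Y**2*Z ↦ 3·1·4·7 = 84
  2*Y*Z**2 ↦ 2·1·2·49 = 196
Sum: F(1, 2, 7) = (-2) + (-6) + (21) + (8) + (28) + (-98) + (24) + (84) + (196) = 255.
Reducing mod 11: 255 ≡ 2 (mod 11).
Since F(a, b, c) ≡ 2 ≠ 0 (mod 11), P does NOT lie on the curve.


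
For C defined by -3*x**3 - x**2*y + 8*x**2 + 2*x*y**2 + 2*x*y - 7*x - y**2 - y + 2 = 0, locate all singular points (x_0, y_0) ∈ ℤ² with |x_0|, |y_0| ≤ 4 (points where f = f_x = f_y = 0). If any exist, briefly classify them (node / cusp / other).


Singular points: {(1, 0)}; classification: node.

Compute partial derivatives:
  f_x = -9*x**2 - 2*x*y + 16*x + 2*y**2 + 2*y - 7.
  f_y = -x**2 + 4*x*y + 2*x - 2*y - 1.
Scan x_0 ∈ {−4, ..., 4}. For each x_0, f_y(x_0, y) is a polynomial in y; find its integer roots y ∈ {−4, ..., 4}, then test f_x and f at those candidates.
  x = -4: f_y(-4, y) = -18*y - 25; no integer root y with |y| ≤ 4.
  x = -3: f_y(-3, y) = -14*y - 16; no integer root y with |y| ≤ 4.
  x = -2: f_y(-2, y) = -10*y - 9; no integer root y with |y| ≤ 4.
  x = -1: f_y(-1, y) = -6*y - 4; no integer root y with |y| ≤ 4.
  x = 0: f_y(0, y) = -2*y - 1; no integer root y with |y| ≤ 4.
  x = 1: f_y(1, y) = 2*y; vanishes at y ∈ {0}. (1, 0): f_x = 0, f = 0 — SINGULAR.
  x = 2: f_y(2, y) = 6*y - 1; no integer root y with |y| ≤ 4.
  x = 3: f_y(3, y) = 10*y - 4; no integer root y with |y| ≤ 4.
  x = 4: f_y(4, y) = 14*y - 9; no integer root y with |y| ≤ 4.
Only singular point on the grid: (1, 0).
Classify: substitute x = 1 + u, y = 0 + v and expand: f = -3*u**3 - u**2*v - u**2 + 2*u*v**2 + v**2.
No constant or linear terms (consistent with a singular point). Quadratic part: -u**2 + v**2. Cubic part: -3*u**3 - u**2*v + 2*u*v**2.
The quadratic part v**2 - u**2 = (v − u)(v + u) splits into two distinct linear factors, so there are two distinct tangent lines y − 0 = ±(x − 1) — this is a node (ordinary double point).
Classification: node.


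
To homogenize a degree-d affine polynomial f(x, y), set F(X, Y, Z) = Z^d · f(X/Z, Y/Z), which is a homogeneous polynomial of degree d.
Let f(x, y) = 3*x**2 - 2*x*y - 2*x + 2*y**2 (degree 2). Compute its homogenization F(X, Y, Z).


F(X, Y, Z) = 3*X**2 - 2*X*Y - 2*X*Z + 2*Y**2

deg(f) = 2.
Substitute x = X/Z, y = Y/Z into f, then multiply by Z^2.
  monomial 3·x^2·y^0 ↦ 3·X^2·Y^0·Z^0.
  monomial -2·x^1·y^1 ↦ -2·X^1·Y^1·Z^0.
  monomial -2·x^1·y^0 ↦ -2·X^1·Y^0·Z^1.
  monomial 2·x^0·y^2 ↦ 2·X^0·Y^2·Z^0.
Collecting: F(X, Y, Z) = 3*X**2 - 2*X*Y - 2*X*Z + 2*Y**2.


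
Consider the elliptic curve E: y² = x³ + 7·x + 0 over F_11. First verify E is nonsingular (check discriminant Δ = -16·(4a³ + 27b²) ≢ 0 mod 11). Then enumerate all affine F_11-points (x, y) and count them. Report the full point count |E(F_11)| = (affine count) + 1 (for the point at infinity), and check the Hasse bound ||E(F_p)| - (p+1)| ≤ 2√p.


Affine points = {(0, 0), (2, 0), (3, 2), (3, 9), (4, 2), (4, 9), (6, 4), (6, 7), (9, 0), (10, 5), (10, 6)}; affine count = 11; |E(F_11)| = 12.

Discriminant check: Δ ∝ 4a³ + 27b² = 4·7³ + 27·0² = 4·343 + 27·0 ≡ 8 (mod 11). Nonzero ⇒ E is nonsingular.
For each x ∈ F_11, compute rhs = x³ + 7·x + 0 mod 11, then count y ∈ F_11 with y² ≡ rhs.
  x = 0: rhs = 0, matching y values: 0 (1 points).
  x = 1: rhs = 8, matching y values: none (0 points).
  x = 2: rhs = 0, matching y values: 0 (1 points).
  x = 3: rhs = 4, matching y values: 2, 9 (2 points).
  x = 4: rhs = 4, matching y values: 2, 9 (2 points).
  x = 5: rhs = 6, matching y values: none (0 points).
  x = 6: rhs = 5, matching y values: 4, 7 (2 points).
  x = 7: rhs = 7, matching y values: none (0 points).
  x = 8: rhs = 7, matching y values: none (0 points).
  x = 9: rhs = 0, matching y values: 0 (1 points).
  x = 10: rhs = 3, matching y values: 5, 6 (2 points).
Total affine count: 11.
Full point count |E(F_11)| = 11 + 1 = 12.
Hasse bound: |12 − (11+1)| = |0| = 0 ≤ 2√11 ≈ 6.6332 ✓.


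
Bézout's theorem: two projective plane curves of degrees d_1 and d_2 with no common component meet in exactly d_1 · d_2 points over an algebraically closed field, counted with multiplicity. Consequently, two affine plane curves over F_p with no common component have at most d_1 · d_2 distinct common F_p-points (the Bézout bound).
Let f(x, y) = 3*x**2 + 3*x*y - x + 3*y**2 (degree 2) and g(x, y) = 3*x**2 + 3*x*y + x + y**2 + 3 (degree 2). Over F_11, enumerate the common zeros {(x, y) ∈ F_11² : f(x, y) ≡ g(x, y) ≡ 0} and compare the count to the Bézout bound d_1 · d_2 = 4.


Common zeros: {(2, 3), (4, 0), (5, 1), (7, 6)}; count = 4; Bézout bound = 4.

deg(f) = 2, deg(g) = 2, so Bézout bound = 4.
Scan x ∈ F_11. For each x, list the y ∈ F_11 with f(x, y) ≡ 0 and those with g(x, y) ≡ 0 (mod 11); the common zeros in that column are the intersection.
  x = 0: f ≡ 0 at y ∈ {0}; g ≡ 0 at y ∈ ∅; common: ∅.
  x = 1: f ≡ 0 at y ∈ ∅; g ≡ 0 at y ∈ {1, 7}; common: ∅.
  x = 2: f ≡ 0 at y ∈ {3, 6}; g ≡ 0 at y ∈ {2, 3}; common: {3}.
  x = 3: f ≡ 0 at y ∈ ∅; g ≡ 0 at y ∈ {0, 2}; common: ∅.
  x = 4: f ≡ 0 at y ∈ {0, 7}; g ≡ 0 at y ∈ {0, 10}; common: {0}.
  x = 5: f ≡ 0 at y ∈ {1, 5}; g ≡ 0 at y ∈ {1, 6}; common: {1}.
  x = 6: f ≡ 0 at y ∈ ∅; g ≡ 0 at y ∈ ∅; common: ∅.
  x = 7: f ≡ 0 at y ∈ {6, 9}; g ≡ 0 at y ∈ {6}; common: {6}.
  x = 8: f ≡ 0 at y ∈ ∅; g ≡ 0 at y ∈ ∅; common: ∅.
  x = 9: f ≡ 0 at y ∈ {1}; g ≡ 0 at y ∈ ∅; common: ∅.
  x = 10: f ≡ 0 at y ∈ {3, 9}; g ≡ 0 at y ∈ {7}; common: ∅.
Collecting: common zeros = {(2, 3), (4, 0), (5, 1), (7, 6)}, so the count is 4.
Comparison with the Bézout bound: 4 ≤ 4 = deg(f)·deg(g), as expected for curves with no common component (the bound is attained).


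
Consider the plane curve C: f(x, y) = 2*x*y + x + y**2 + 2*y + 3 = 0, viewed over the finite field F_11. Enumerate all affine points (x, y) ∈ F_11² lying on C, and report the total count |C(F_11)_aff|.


Affine F_11-points: {(0, 2), (0, 7), (1, 9), (2, 6), (2, 10), (8, 0), (8, 4), (9, 1), (10, 3), (10, 8)}; count = 10.

For each of the 121 pairs (x, y) ∈ F_11², evaluate f(x, y) mod 11. Record the zeros.
  x = 0: [0↦3, 1↦6, 2↦0, 3↦7, 4↦5, 5↦5, 6↦7, 7↦0, 8↦6, 9↦3, 10↦2]  zeros at y ∈ {2, 7}
  x = 1: [0↦4, 1↦9, 2↦5, 3↦3, 4↦3, 5↦5, 6↦9, 7↦4, 8↦1, 9↦0, 10↦1]  zeros at y ∈ {9}
  x = 2: [0↦5, 1↦1, 2↦10, 3↦10, 4↦1, 5↦5, 6↦0, 7↦8, 8↦7, 9↦8, 10↦0]  zeros at y ∈ {6, 10}
  x = 3: [0↦6, 1↦4, 2↦4, 3↦6, 4↦10, 5↦5, 6↦2, 7↦1, 8↦2, 9↦5, 10↦10]  zeros at y ∈ ∅
  x = 4: [0↦7, 1↦7, 2↦9, 3↦2, 4↦8, 5↦5, 6↦4, 7↦5, 8↦8, 9↦2, 10↦9]  zeros at y ∈ ∅
  x = 5: [0↦8, 1↦10, 2↦3, 3↦9, 4↦6, 5↦5, 6↦6, 7↦9, 8↦3, 9↦10, 10↦8]  zeros at y ∈ ∅
  x = 6: [0↦9, 1↦2, 2↦8, 3↦5, 4↦4, 5↦5, 6↦8, 7↦2, 8↦9, 9↦7, 10↦7]  zeros at y ∈ ∅
  x = 7: [0↦10, 1↦5, 2↦2, 3↦1, 4↦2, 5↦5, 6↦10, 7↦6, 8↦4, 9↦4, 10↦6]  zeros at y ∈ ∅
  x = 8: [0↦0, 1↦8, 2↦7, 3↦8, 4↦0, 5↦5, 6↦1, 7↦10, 8↦10, 9↦1, 10↦5]  zeros at y ∈ {0, 4}
  x = 9: [0↦1, 1↦0, 2↦1, 3↦4, 4↦9, 5↦5, 6↦3, 7↦3, 8↦5, 9↦9, 10↦4]  zeros at y ∈ {1}
  x = 10: [0↦2, 1↦3, 2↦6, 3↦0, 4↦7, 5↦5, 6↦5, 7↦7, 8↦0, 9↦6, 10↦3]  zeros at y ∈ {3, 8}
Collecting zeros: affine points = {(0, 2), (0, 7), (1, 9), (2, 6), (2, 10), (8, 0), (8, 4), (9, 1), (10, 3), (10, 8)}.
Total count |C(F_11)_aff| = 10.
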